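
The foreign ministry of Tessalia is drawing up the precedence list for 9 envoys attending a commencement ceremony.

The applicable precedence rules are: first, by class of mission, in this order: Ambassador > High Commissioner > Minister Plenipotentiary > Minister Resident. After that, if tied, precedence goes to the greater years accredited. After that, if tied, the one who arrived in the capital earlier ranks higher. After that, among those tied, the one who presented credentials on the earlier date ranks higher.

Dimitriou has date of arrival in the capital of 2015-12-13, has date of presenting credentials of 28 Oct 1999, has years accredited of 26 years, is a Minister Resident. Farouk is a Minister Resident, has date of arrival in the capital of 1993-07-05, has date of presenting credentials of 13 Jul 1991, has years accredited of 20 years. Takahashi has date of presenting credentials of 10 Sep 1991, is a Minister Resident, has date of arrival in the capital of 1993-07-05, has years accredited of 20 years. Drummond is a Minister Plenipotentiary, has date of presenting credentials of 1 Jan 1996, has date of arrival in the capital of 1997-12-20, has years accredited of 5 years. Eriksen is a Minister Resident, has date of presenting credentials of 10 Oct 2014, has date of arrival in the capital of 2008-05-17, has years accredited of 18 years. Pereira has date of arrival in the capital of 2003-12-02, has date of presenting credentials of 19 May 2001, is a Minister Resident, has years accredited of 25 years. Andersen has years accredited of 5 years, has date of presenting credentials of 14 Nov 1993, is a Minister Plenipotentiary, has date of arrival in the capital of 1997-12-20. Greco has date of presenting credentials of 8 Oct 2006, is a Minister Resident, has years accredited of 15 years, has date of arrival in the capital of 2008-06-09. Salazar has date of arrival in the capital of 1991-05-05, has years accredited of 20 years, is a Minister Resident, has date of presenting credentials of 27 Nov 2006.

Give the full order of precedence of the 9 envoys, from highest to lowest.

Andersen, Drummond, Dimitriou, Pereira, Salazar, Farouk, Takahashi, Eriksen, Greco

By class of mission: Andersen and Drummond (Minister Plenipotentiary); then Dimitriou, Pereira, Salazar, Farouk, Takahashi, Eriksen and Greco (Minister Resident).
Andersen and Drummond both have years accredited 5 years, so the next rule applies.
Andersen and Drummond both have date of arrival in the capital 1997-12-20, so the next rule applies.
Among Andersen and Drummond, by date of presenting credentials (earlier first): Andersen (14 Nov 1993) before Drummond (1 Jan 1996).
Among Dimitriou, Pereira, Salazar, Farouk, Takahashi, Eriksen and Greco, by years accredited (higher first): Dimitriou (26 years) before Pereira (25 years) before Salazar, Farouk and Takahashi (20 years) before Eriksen (18 years) before Greco (15 years).
Among Salazar, Farouk and Takahashi, by date of arrival in the capital (earlier first): Salazar (1991-05-05) before Farouk and Takahashi (1993-07-05).
Among Farouk and Takahashi, by date of presenting credentials (earlier first): Farouk (13 Jul 1991) before Takahashi (10 Sep 1991).
Full order: Andersen, Drummond, Dimitriou, Pereira, Salazar, Farouk, Takahashi, Eriksen, Greco.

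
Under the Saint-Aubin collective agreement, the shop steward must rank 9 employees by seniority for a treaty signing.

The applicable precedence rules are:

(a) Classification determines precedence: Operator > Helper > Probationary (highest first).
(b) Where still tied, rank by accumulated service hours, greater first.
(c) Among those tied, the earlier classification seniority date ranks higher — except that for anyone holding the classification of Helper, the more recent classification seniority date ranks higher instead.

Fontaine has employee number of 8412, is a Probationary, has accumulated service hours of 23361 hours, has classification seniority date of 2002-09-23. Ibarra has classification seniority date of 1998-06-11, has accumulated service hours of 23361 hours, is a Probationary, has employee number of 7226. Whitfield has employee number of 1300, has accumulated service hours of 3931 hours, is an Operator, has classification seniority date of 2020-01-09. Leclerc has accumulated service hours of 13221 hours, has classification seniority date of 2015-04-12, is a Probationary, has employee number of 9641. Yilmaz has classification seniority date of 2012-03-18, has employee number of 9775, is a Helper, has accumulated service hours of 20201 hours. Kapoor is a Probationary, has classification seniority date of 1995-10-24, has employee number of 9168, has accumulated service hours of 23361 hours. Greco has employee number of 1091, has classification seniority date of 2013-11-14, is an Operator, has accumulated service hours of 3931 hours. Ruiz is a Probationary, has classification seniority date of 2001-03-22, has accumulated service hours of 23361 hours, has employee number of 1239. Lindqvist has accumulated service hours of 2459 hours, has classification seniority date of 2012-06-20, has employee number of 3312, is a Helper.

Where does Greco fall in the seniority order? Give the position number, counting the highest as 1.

1

By classification: Greco and Whitfield (Operator); then Yilmaz and Lindqvist (Helper); then Kapoor, Ibarra, Ruiz, Fontaine and Leclerc (Probationary).
Greco and Whitfield both have accumulated service hours 3931 hours, so the next rule applies.
Among Greco and Whitfield, by classification seniority date (earlier first): Greco (2013-11-14) before Whitfield (2020-01-09).
Among Yilmaz and Lindqvist, by accumulated service hours (higher first): Yilmaz (20201 hours) before Lindqvist (2459 hours).
Among Kapoor, Ibarra, Ruiz, Fontaine and Leclerc, by accumulated service hours (higher first): Kapoor, Ibarra, Ruiz and Fontaine (23361 hours) before Leclerc (13221 hours).
Among Kapoor, Ibarra, Ruiz and Fontaine, by classification seniority date (earlier first): Kapoor (1995-10-24) before Ibarra (1998-06-11) before Ruiz (2001-03-22) before Fontaine (2002-09-23).
Order: Greco, Whitfield, Yilmaz, Lindqvist, Kapoor, Ibarra, Ruiz, Fontaine, Leclerc. So position 1.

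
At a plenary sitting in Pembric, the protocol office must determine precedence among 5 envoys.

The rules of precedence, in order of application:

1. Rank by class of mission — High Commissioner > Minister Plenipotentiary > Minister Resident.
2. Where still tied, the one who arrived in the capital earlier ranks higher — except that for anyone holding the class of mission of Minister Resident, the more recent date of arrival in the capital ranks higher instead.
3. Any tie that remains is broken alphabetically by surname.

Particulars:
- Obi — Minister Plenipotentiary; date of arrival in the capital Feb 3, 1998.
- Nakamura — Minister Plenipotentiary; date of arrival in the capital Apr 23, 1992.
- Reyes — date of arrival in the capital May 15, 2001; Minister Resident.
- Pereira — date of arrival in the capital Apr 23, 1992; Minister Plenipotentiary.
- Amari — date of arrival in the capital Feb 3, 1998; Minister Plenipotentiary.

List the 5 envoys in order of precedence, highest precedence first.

Nakamura, Pereira, Amari, Obi, Reyes

By class of mission: Nakamura, Pereira, Amari and Obi (Minister Plenipotentiary); then Reyes (Minister Resident).
Among Nakamura, Pereira, Amari and Obi, by date of arrival in the capital (earlier first): Nakamura and Pereira (Apr 23, 1992) before Amari and Obi (Feb 3, 1998).
Among Nakamura and Pereira, alphabetically by surname: Nakamura before Pereira.
Among Amari and Obi, alphabetically by surname: Amari before Obi.
Full order: Nakamura, Pereira, Amari, Obi, Reyes.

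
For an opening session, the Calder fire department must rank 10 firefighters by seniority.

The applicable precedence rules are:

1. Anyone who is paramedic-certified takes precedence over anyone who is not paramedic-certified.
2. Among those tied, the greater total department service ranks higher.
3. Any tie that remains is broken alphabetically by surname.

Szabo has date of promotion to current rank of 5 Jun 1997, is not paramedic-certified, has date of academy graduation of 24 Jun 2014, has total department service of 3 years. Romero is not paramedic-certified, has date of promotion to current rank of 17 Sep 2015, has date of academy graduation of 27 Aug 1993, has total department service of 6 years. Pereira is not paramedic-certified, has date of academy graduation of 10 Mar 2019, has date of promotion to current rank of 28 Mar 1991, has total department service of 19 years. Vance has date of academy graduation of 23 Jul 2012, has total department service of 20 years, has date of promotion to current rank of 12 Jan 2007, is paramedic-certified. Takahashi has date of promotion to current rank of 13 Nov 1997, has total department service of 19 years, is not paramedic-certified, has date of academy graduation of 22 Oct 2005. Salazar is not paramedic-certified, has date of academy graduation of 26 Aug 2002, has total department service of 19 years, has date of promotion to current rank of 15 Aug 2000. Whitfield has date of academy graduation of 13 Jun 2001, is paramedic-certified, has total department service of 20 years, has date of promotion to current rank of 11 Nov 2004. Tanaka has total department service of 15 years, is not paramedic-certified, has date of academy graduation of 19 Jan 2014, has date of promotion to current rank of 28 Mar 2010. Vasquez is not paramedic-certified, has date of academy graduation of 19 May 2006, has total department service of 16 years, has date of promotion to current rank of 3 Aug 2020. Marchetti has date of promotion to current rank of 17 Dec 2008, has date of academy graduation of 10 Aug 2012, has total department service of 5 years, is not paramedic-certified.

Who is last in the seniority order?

Szabo

By the first rule: Vance and Whitfield (both paramedic-certified); then Pereira, Salazar, Takahashi, Vasquez, Tanaka, Romero, Marchetti and Szabo (each not paramedic-certified).
Vance and Whitfield both have total department service 20 years, so the next rule applies.
Among Vance and Whitfield, alphabetically by surname: Vance before Whitfield.
Among Pereira, Salazar, Takahashi, Vasquez, Tanaka, Romero, Marchetti and Szabo, by total department service (higher first): Pereira, Salazar and Takahashi (19 years) before Vasquez (16 years) before Tanaka (15 years) before Romero (6 years) before Marchetti (5 years) before Szabo (3 years).
Among Pereira, Salazar and Takahashi, alphabetically by surname: Pereira before Salazar before Takahashi.
Order: Vance, Whitfield, Pereira, Salazar, Takahashi, Vasquez, Tanaka, Romero, Marchetti, Szabo.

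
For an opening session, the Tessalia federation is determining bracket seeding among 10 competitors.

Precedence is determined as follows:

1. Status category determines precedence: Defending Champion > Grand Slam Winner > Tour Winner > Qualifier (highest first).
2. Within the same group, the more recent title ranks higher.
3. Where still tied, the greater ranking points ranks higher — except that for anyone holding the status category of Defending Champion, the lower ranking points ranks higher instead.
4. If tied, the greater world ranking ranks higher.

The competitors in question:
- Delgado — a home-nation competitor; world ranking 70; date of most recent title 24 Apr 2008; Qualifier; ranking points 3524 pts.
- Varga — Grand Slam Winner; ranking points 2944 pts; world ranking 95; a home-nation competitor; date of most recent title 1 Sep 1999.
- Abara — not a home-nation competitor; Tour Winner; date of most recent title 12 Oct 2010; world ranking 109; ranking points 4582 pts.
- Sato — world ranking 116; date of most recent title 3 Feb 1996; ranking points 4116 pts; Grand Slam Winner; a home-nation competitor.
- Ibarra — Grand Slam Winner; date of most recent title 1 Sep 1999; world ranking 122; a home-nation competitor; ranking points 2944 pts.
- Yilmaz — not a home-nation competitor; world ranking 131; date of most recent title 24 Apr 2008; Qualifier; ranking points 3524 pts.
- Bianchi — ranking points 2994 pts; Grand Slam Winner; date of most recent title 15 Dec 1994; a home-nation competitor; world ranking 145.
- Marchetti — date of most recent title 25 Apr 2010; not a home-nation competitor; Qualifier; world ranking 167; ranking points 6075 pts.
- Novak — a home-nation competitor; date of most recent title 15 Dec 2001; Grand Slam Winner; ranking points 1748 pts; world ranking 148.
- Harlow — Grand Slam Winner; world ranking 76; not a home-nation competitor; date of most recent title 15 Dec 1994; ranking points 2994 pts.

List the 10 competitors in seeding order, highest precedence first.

By status category: Novak, Ibarra, Varga, Sato, Bianchi and Harlow (Grand Slam Winner); then Abara (Tour Winner); then Marchetti, Yilmaz and Delgado (Qualifier).
Among Novak, Ibarra, Varga, Sato, Bianchi and Harlow, by date of most recent title (later first): Novak (15 Dec 2001) before Ibarra and Varga (1 Sep 1999) before Sato (3 Feb 1996) before Bianchi and Harlow (15 Dec 1994).
Ibarra and Varga both have ranking points 2944 pts, so the next rule applies.
Among Ibarra and Varga, by world ranking (higher first): Ibarra (122) before Varga (95).
Bianchi and Harlow both have ranking points 2994 pts, so the next rule applies.
Among Bianchi and Harlow, by world ranking (higher first): Bianchi (145) before Harlow (76).
Among Marchetti, Yilmaz and Delgado, by date of most recent title (later first): Marchetti (25 Apr 2010) before Yilmaz and Delgado (24 Apr 2008).
Yilmaz and Delgado both have ranking points 3524 pts, so the next rule applies.
Among Yilmaz and Delgado, by world ranking (higher first): Yilmaz (131) before Delgado (70).
Full order: Novak, Ibarra, Varga, Sato, Bianchi, Harlow, Abara, Marchetti, Yilmaz, Delgado.

Novak, Ibarra, Varga, Sato, Bianchi, Harlow, Abara, Marchetti, Yilmaz, Delgado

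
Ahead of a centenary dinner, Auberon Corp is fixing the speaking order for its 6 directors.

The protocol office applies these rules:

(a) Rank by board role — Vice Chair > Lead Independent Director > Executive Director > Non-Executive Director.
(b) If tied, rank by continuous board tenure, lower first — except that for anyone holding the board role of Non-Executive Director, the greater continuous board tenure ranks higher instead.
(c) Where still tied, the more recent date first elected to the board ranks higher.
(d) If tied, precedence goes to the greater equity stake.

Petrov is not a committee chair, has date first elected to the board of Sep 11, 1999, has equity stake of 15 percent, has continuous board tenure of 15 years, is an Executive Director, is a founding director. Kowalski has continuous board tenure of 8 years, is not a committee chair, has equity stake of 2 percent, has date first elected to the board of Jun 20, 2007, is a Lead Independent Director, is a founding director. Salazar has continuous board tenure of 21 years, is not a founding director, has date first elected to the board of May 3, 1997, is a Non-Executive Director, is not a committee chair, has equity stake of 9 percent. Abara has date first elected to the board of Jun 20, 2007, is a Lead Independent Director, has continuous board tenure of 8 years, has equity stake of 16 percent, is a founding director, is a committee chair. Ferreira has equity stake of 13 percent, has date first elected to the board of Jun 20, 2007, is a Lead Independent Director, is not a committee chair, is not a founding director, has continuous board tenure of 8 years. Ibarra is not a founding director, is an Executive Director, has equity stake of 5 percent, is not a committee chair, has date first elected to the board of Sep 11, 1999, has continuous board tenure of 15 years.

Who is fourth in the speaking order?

Petrov

By board role: Abara, Ferreira and Kowalski (Lead Independent Director); then Petrov and Ibarra (Executive Director); then Salazar (Non-Executive Director).
Abara, Ferreira and Kowalski all have continuous board tenure 8 years, so the next rule applies.
Abara, Ferreira and Kowalski all have date first elected to the board Jun 20, 2007, so the next rule applies.
Among Abara, Ferreira and Kowalski, by equity stake (higher first): Abara (16 percent) before Ferreira (13 percent) before Kowalski (2 percent).
Petrov and Ibarra both have continuous board tenure 15 years, so the next rule applies.
Petrov and Ibarra both have date first elected to the board Sep 11, 1999, so the next rule applies.
Among Petrov and Ibarra, by equity stake (higher first): Petrov (15 percent) before Ibarra (5 percent).
Order: Abara, Ferreira, Kowalski, Petrov, Ibarra, Salazar.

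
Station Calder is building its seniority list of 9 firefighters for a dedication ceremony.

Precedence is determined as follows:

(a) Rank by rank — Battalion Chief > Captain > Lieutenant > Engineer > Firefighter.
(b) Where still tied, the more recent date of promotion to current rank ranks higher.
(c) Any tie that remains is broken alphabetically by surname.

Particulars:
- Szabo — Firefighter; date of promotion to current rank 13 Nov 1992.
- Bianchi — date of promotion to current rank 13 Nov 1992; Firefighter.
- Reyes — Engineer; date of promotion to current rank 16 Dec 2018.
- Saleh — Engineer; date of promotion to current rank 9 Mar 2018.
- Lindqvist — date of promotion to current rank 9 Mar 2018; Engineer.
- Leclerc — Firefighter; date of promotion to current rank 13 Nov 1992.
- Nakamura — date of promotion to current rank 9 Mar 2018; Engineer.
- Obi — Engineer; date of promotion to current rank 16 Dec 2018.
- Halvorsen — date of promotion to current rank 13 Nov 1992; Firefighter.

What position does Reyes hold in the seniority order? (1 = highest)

2

By rank: Obi, Reyes, Lindqvist, Nakamura and Saleh (Engineer); then Bianchi, Halvorsen, Leclerc and Szabo (Firefighter).
Among Obi, Reyes, Lindqvist, Nakamura and Saleh, by date of promotion to current rank (later first): Obi and Reyes (16 Dec 2018) before Lindqvist, Nakamura and Saleh (9 Mar 2018).
Among Obi and Reyes, alphabetically by surname: Obi before Reyes.
Among Lindqvist, Nakamura and Saleh, alphabetically by surname: Lindqvist before Nakamura before Saleh.
Bianchi, Halvorsen, Leclerc and Szabo all have date of promotion to current rank 13 Nov 1992, so the next rule applies.
Among Bianchi, Halvorsen, Leclerc and Szabo, alphabetically by surname: Bianchi before Halvorsen before Leclerc before Szabo.
Order: Obi, Reyes, Lindqvist, Nakamura, Saleh, Bianchi, Halvorsen, Leclerc, Szabo. So position 2.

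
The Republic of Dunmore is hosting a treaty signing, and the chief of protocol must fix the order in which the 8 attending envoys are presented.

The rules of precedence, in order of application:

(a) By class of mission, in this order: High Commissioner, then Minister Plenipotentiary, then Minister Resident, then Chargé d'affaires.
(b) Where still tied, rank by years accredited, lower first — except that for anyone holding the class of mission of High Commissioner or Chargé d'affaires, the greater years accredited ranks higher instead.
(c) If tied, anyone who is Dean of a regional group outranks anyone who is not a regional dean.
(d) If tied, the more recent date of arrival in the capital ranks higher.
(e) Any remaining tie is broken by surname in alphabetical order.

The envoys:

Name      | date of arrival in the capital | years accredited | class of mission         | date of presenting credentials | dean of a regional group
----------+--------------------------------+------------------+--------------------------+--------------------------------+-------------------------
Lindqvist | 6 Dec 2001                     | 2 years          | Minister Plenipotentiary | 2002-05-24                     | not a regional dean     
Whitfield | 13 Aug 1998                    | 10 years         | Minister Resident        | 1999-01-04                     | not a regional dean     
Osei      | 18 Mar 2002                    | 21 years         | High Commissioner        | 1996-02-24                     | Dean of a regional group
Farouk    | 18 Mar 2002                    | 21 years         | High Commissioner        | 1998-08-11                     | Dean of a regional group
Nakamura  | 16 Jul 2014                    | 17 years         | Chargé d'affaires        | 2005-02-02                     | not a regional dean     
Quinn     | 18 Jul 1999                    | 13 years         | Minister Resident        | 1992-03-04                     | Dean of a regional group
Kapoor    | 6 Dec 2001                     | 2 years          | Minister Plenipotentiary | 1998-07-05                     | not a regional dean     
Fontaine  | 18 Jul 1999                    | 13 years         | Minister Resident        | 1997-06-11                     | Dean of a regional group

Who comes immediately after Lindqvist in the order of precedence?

By class of mission: Farouk and Osei (High Commissioner); then Kapoor and Lindqvist (Minister Plenipotentiary); then Whitfield, Fontaine and Quinn (Minister Resident); then Nakamura (Chargé d'affaires).
Farouk and Osei both have years accredited 21 years, so the next rule applies.
Farouk and Osei are each Dean of a regional group, so the next rule applies.
Farouk and Osei both have date of arrival in the capital 18 Mar 2002, so the next rule applies.
Among Farouk and Osei, alphabetically by surname: Farouk before Osei.
Kapoor and Lindqvist both have years accredited 2 years, so the next rule applies.
Kapoor and Lindqvist are each not a regional dean, so the next rule applies.
Kapoor and Lindqvist both have date of arrival in the capital 6 Dec 2001, so the next rule applies.
Among Kapoor and Lindqvist, alphabetically by surname: Kapoor before Lindqvist.
Among Whitfield, Fontaine and Quinn, by years accredited (lower first): Whitfield (10 years) before Fontaine and Quinn (13 years).
Fontaine and Quinn are each Dean of a regional group, so the next rule applies.
Fontaine and Quinn both have date of arrival in the capital 18 Jul 1999, so the next rule applies.
Among Fontaine and Quinn, alphabetically by surname: Fontaine before Quinn.
Order: Farouk, Osei, Kapoor, Lindqvist, Whitfield, Fontaine, Quinn, Nakamura.

Whitfield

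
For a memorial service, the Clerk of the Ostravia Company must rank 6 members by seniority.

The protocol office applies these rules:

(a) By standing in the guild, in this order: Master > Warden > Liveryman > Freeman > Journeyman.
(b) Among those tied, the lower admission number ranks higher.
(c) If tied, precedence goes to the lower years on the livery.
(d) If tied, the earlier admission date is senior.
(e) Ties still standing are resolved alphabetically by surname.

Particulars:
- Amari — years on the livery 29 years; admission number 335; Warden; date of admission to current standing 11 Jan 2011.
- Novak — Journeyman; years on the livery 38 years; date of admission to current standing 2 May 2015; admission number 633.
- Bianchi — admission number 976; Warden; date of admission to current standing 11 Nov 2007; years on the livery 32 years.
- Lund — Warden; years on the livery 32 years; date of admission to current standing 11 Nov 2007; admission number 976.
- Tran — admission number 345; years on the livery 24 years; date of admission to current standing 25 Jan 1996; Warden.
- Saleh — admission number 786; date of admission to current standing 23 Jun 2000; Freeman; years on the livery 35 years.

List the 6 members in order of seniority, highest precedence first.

Amari, Tran, Bianchi, Lund, Saleh, Novak

By standing in the guild: Amari, Tran, Bianchi and Lund (Warden); then Saleh (Freeman); then Novak (Journeyman).
Among Amari, Tran, Bianchi and Lund, by admission number (lower first): Amari (335) before Tran (345) before Bianchi and Lund (976).
Bianchi and Lund both have years on the livery 32 years, so the next rule applies.
Bianchi and Lund both have date of admission to current standing 11 Nov 2007, so the next rule applies.
Among Bianchi and Lund, alphabetically by surname: Bianchi before Lund.
Full order: Amari, Tran, Bianchi, Lund, Saleh, Novak.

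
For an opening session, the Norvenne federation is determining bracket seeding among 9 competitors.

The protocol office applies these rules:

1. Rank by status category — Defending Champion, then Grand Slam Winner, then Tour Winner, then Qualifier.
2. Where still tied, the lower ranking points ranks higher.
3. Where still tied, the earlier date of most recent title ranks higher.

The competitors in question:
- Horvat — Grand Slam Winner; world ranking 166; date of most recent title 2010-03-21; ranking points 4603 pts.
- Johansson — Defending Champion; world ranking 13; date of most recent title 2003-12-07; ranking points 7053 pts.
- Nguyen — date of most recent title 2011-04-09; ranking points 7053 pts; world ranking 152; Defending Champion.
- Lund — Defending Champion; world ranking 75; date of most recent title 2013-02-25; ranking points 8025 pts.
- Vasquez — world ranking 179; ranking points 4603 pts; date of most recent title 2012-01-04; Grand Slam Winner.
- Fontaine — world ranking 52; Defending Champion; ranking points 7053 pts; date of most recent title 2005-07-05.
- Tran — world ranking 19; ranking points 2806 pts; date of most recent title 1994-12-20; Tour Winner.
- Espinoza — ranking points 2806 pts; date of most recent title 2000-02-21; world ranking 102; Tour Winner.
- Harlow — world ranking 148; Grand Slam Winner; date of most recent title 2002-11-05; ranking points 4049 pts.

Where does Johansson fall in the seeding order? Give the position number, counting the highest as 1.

1

By status category: Johansson, Fontaine, Nguyen and Lund (Defending Champion); then Harlow, Horvat and Vasquez (Grand Slam Winner); then Tran and Espinoza (Tour Winner).
Among Johansson, Fontaine, Nguyen and Lund, by ranking points (lower first): Johansson, Fontaine and Nguyen (7053 pts) before Lund (8025 pts).
Among Johansson, Fontaine and Nguyen, by date of most recent title (earlier first): Johansson (2003-12-07) before Fontaine (2005-07-05) before Nguyen (2011-04-09).
Among Harlow, Horvat and Vasquez, by ranking points (lower first): Harlow (4049 pts) before Horvat and Vasquez (4603 pts).
Among Horvat and Vasquez, by date of most recent title (earlier first): Horvat (2010-03-21) before Vasquez (2012-01-04).
Tran and Espinoza both have ranking points 2806 pts, so the next rule applies.
Among Tran and Espinoza, by date of most recent title (earlier first): Tran (1994-12-20) before Espinoza (2000-02-21).
Order: Johansson, Fontaine, Nguyen, Lund, Harlow, Horvat, Vasquez, Tran, Espinoza. So position 1.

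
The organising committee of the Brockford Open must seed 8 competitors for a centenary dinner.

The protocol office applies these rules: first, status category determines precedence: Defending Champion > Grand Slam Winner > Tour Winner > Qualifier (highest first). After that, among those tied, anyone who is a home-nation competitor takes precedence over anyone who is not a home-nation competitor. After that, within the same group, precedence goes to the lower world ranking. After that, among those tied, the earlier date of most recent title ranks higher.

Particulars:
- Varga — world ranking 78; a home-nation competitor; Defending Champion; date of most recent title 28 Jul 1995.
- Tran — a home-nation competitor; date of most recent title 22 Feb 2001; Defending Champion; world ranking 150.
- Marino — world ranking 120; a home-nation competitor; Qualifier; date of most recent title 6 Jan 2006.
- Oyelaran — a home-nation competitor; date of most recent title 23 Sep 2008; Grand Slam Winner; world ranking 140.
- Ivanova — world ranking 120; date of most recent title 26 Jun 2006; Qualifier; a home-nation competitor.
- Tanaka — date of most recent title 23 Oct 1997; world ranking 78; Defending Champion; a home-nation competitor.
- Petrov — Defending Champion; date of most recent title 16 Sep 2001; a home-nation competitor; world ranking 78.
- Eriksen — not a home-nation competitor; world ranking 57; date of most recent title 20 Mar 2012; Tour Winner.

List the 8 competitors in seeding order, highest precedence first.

Varga, Tanaka, Petrov, Tran, Oyelaran, Eriksen, Marino, Ivanova

By status category: Varga, Tanaka, Petrov and Tran (Defending Champion); then Oyelaran (Grand Slam Winner); then Eriksen (Tour Winner); then Marino and Ivanova (Qualifier).
Varga, Tanaka, Petrov and Tran are each a home-nation competitor, so the next rule applies.
Among Varga, Tanaka, Petrov and Tran, by world ranking (lower first): Varga, Tanaka and Petrov (78) before Tran (150).
Among Varga, Tanaka and Petrov, by date of most recent title (earlier first): Varga (28 Jul 1995) before Tanaka (23 Oct 1997) before Petrov (16 Sep 2001).
Marino and Ivanova are each a home-nation competitor, so the next rule applies.
Marino and Ivanova both have world ranking 120, so the next rule applies.
Among Marino and Ivanova, by date of most recent title (earlier first): Marino (6 Jan 2006) before Ivanova (26 Jun 2006).
Full order: Varga, Tanaka, Petrov, Tran, Oyelaran, Eriksen, Marino, Ivanova.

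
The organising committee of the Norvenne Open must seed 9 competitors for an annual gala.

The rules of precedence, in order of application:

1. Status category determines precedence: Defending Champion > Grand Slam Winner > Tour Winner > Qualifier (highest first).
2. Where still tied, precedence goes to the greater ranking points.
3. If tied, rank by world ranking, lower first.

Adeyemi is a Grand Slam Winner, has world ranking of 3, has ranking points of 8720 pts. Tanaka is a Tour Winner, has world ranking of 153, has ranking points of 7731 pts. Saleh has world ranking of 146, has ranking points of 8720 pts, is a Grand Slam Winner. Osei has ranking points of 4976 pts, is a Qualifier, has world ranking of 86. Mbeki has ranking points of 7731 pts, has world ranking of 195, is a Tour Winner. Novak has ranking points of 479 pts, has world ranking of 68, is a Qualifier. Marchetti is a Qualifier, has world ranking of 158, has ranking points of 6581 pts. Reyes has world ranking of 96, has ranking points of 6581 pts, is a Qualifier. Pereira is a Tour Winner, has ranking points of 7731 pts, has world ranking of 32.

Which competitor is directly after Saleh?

By status category: Adeyemi and Saleh (Grand Slam Winner); then Pereira, Tanaka and Mbeki (Tour Winner); then Reyes, Marchetti, Osei and Novak (Qualifier).
Adeyemi and Saleh both have ranking points 8720 pts, so the next rule applies.
Among Adeyemi and Saleh, by world ranking (lower first): Adeyemi (3) before Saleh (146).
Pereira, Tanaka and Mbeki all have ranking points 7731 pts, so the next rule applies.
Among Pereira, Tanaka and Mbeki, by world ranking (lower first): Pereira (32) before Tanaka (153) before Mbeki (195).
Among Reyes, Marchetti, Osei and Novak, by ranking points (higher first): Reyes and Marchetti (6581 pts) before Osei (4976 pts) before Novak (479 pts).
Among Reyes and Marchetti, by world ranking (lower first): Reyes (96) before Marchetti (158).
Order: Adeyemi, Saleh, Pereira, Tanaka, Mbeki, Reyes, Marchetti, Osei, Novak.

Pereira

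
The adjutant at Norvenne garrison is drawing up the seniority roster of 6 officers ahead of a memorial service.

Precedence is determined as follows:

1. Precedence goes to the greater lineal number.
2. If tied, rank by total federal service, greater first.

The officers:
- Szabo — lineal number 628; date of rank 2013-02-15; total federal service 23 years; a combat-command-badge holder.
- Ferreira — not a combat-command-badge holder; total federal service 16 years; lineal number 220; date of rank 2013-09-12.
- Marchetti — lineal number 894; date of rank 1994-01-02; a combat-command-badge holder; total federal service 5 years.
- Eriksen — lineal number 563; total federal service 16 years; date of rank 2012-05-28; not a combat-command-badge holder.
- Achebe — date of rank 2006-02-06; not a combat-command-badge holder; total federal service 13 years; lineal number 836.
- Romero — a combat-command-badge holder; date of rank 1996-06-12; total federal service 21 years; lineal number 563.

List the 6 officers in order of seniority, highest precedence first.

Marchetti, Achebe, Szabo, Romero, Eriksen, Ferreira

By lineal number (higher first): Marchetti (894); then Achebe (836); then Szabo (628); then Romero and Eriksen (both 563); then Ferreira (220).
Among Romero and Eriksen, by total federal service (higher first): Romero (21 years) before Eriksen (16 years).
Full order: Marchetti, Achebe, Szabo, Romero, Eriksen, Ferreira.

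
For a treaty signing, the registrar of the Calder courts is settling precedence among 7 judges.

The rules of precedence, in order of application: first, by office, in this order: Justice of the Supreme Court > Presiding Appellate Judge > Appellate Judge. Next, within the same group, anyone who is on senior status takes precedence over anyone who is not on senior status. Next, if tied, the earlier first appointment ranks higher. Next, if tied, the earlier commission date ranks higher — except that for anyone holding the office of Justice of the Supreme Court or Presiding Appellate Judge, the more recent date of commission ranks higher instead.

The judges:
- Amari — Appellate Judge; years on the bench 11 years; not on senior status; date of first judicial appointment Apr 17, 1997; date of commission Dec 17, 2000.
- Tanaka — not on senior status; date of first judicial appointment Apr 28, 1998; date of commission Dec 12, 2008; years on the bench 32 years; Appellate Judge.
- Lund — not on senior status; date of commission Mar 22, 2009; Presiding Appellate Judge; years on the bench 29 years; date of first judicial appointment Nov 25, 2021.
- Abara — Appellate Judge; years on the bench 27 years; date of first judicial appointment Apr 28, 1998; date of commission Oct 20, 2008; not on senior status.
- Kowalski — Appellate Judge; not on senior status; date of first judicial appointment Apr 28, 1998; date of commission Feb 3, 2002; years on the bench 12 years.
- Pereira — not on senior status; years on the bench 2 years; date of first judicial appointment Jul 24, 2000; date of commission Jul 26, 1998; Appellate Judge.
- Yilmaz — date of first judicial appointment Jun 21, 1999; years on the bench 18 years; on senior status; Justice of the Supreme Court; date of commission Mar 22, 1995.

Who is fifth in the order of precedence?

By office: Yilmaz (Justice of the Supreme Court); then Lund (Presiding Appellate Judge); then Amari, Kowalski, Abara, Tanaka and Pereira (Appellate Judge).
Amari, Kowalski, Abara, Tanaka and Pereira are each not on senior status, so the next rule applies.
Among Amari, Kowalski, Abara, Tanaka and Pereira, by date of first judicial appointment (earlier first): Amari (Apr 17, 1997) before Kowalski, Abara and Tanaka (Apr 28, 1998) before Pereira (Jul 24, 2000).
Among Kowalski, Abara and Tanaka, by date of commission (earlier first): Kowalski (Feb 3, 2002) before Abara (Oct 20, 2008) before Tanaka (Dec 12, 2008).
Order: Yilmaz, Lund, Amari, Kowalski, Abara, Tanaka, Pereira.

Abara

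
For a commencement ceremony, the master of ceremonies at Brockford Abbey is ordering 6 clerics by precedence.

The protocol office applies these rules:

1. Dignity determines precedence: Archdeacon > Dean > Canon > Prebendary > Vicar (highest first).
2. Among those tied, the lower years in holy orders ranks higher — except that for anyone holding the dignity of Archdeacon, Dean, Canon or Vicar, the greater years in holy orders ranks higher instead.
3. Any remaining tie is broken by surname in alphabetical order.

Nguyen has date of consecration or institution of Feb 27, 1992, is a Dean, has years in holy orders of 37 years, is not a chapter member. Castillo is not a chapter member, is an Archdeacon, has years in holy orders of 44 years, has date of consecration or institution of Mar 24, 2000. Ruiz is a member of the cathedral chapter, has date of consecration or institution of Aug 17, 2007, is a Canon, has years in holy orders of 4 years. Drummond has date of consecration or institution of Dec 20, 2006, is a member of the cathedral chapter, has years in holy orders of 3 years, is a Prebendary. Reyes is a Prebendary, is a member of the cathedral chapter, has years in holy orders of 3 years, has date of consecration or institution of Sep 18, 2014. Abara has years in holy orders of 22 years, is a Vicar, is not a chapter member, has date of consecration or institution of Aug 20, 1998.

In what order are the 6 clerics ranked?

Castillo, Nguyen, Ruiz, Drummond, Reyes, Abara

By dignity: Castillo (Archdeacon); then Nguyen (Dean); then Ruiz (Canon); then Drummond and Reyes (Prebendary); then Abara (Vicar).
Drummond and Reyes both have years in holy orders 3 years, so the next rule applies.
Among Drummond and Reyes, alphabetically by surname: Drummond before Reyes.
Full order: Castillo, Nguyen, Ruiz, Drummond, Reyes, Abara.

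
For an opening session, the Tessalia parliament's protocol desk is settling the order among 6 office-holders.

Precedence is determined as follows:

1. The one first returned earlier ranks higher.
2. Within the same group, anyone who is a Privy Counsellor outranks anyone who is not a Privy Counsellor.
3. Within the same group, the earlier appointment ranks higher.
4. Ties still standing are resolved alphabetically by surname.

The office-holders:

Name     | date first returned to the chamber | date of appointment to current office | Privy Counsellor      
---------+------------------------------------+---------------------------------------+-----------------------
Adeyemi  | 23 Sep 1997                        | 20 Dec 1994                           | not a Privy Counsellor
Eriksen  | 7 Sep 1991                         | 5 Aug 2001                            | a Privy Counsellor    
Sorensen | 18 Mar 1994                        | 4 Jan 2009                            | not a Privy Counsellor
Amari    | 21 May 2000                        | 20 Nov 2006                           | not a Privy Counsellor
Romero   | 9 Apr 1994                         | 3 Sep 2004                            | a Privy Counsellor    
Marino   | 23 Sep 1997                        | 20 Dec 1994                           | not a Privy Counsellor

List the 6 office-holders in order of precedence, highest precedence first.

By date first returned to the chamber (earlier first): Eriksen (7 Sep 1991); then Sorensen (18 Mar 1994); then Romero (9 Apr 1994); then Adeyemi and Marino (both 23 Sep 1997); then Amari (21 May 2000).
Adeyemi and Marino are each not a Privy Counsellor, so the next rule applies.
Adeyemi and Marino both have date of appointment to current office 20 Dec 1994, so the next rule applies.
Among Adeyemi and Marino, alphabetically by surname: Adeyemi before Marino.
Full order: Eriksen, Sorensen, Romero, Adeyemi, Marino, Amari.

Eriksen, Sorensen, Romero, Adeyemi, Marino, Amari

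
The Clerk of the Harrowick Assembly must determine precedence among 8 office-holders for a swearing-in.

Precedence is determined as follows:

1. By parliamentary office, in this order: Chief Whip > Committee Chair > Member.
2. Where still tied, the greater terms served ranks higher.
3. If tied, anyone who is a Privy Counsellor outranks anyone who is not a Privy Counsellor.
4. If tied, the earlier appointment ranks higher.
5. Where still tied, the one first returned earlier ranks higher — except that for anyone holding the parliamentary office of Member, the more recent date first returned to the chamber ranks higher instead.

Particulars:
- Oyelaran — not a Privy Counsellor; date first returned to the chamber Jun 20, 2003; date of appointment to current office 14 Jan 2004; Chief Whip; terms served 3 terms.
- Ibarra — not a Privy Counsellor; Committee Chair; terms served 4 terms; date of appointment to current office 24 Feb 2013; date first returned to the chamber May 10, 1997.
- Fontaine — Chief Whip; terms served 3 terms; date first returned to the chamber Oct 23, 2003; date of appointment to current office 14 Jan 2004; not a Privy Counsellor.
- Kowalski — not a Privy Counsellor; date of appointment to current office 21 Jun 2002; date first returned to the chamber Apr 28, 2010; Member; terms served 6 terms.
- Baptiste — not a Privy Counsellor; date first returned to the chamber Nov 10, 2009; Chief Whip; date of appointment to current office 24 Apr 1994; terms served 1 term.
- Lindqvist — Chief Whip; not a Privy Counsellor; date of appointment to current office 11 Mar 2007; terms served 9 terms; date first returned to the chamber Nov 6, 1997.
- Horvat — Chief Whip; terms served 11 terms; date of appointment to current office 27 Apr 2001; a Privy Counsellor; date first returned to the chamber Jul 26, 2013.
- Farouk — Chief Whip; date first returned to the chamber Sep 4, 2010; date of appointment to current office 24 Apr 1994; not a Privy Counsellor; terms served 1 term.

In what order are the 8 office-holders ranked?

Horvat, Lindqvist, Oyelaran, Fontaine, Baptiste, Farouk, Ibarra, Kowalski

By parliamentary office: Horvat, Lindqvist, Oyelaran, Fontaine, Baptiste and Farouk (Chief Whip); then Ibarra (Committee Chair); then Kowalski (Member).
Among Horvat, Lindqvist, Oyelaran, Fontaine, Baptiste and Farouk, by terms served (higher first): Horvat (11 terms) before Lindqvist (9 terms) before Oyelaran and Fontaine (3 terms) before Baptiste and Farouk (1 term).
Oyelaran and Fontaine are each not a Privy Counsellor, so the next rule applies.
Oyelaran and Fontaine both have date of appointment to current office 14 Jan 2004, so the next rule applies.
Among Oyelaran and Fontaine, by date first returned to the chamber (earlier first): Oyelaran (Jun 20, 2003) before Fontaine (Oct 23, 2003).
Baptiste and Farouk are each not a Privy Counsellor, so the next rule applies.
Baptiste and Farouk both have date of appointment to current office 24 Apr 1994, so the next rule applies.
Among Baptiste and Farouk, by date first returned to the chamber (earlier first): Baptiste (Nov 10, 2009) before Farouk (Sep 4, 2010).
Full order: Horvat, Lindqvist, Oyelaran, Fontaine, Baptiste, Farouk, Ibarra, Kowalski.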